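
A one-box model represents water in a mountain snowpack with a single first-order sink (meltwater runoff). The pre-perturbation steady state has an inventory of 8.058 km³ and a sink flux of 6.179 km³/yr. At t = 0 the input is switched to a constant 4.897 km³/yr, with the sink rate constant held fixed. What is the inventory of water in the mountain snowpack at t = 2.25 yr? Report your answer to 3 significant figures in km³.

6.68 km³

τ = M₀/F₀ = 8.058/6.179 = 1.304 yr; rate constant k = 1/τ.
New steady state M_∞ = F₁/k = F₁·τ = 4.897 × 1.304 = 6.3862 km³.
M(t) = M_∞ + (M₀ − M_∞)·e^(−t/τ); t/τ = 2.25/1.304 = 1.725, so e^(−t/τ) = 0.1781.
M(t) = 6.3862 + 1.672 × 0.1781 = 6.6839 km³.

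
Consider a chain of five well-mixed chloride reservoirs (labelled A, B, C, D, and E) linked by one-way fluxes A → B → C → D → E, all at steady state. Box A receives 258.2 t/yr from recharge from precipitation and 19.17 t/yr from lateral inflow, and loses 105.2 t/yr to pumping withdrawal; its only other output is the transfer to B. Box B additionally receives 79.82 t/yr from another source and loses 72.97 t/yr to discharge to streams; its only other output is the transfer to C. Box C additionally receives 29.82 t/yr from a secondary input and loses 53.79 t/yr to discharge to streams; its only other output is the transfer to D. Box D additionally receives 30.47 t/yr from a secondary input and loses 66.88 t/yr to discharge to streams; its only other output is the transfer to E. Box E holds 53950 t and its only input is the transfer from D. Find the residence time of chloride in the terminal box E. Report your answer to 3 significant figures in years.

455 yr

Box A: F(A→B) = (258.2 + 19.17) − 105.2 = 172.17 t/yr.
Box B: F(B→C) = (172.17 + 79.82) − 72.97 = 179.02 t/yr.
Box C: F(C→D) = (179.02 + 29.82) − 53.79 = 155.05 t/yr.
Box D: F(D→E) = (155.05 + 30.47) − 66.88 = 118.64 t/yr.
Box E throughput = its input = 118.64 t/yr; τ = 53950 / 118.64 = 454.7 yr.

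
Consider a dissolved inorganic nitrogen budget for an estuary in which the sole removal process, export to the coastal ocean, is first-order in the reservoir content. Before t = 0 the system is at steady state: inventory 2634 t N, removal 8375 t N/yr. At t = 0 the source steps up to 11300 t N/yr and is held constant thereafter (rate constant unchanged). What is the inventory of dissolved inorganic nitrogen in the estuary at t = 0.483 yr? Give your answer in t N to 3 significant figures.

τ = M₀/F₀ = 2634/8375 = 0.3145 yr; rate constant k = 1/τ.
New steady state M_∞ = F₁/k = F₁·τ = 11300 × 0.3145 = 3553.9 t N.
M(t) = M_∞ + (M₀ − M_∞)·e^(−t/τ); t/τ = 0.483/0.3145 = 1.536, so e^(−t/τ) = 0.2153.
M(t) = 3553.9 − 919.9 × 0.2153 = 3355.9 t N.

3360 t N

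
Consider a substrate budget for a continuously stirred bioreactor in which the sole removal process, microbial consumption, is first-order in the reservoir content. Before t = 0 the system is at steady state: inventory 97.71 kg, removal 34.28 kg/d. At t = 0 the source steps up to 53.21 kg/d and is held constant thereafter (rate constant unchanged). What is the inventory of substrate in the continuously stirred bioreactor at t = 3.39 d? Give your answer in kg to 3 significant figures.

135 kg

The sink rate constant is k = F₀/M₀ = 34.28/97.71 = 0.3508 d⁻¹.
Solving dM/dt = F₁ − kM with M(0) = M₀ gives M(t) = F₁/k + (M₀ − F₁/k)·e^(−kt).
F₁/k = 53.21/0.3508 = 151.67 kg; kt = 0.3508 × 3.39 = 1.189, e^(−kt) = 0.3044.
M(3.39) = 151.67 + (97.71 − 151.67) × 0.3044 = 151.67 − 16.43 = 135.24 kg.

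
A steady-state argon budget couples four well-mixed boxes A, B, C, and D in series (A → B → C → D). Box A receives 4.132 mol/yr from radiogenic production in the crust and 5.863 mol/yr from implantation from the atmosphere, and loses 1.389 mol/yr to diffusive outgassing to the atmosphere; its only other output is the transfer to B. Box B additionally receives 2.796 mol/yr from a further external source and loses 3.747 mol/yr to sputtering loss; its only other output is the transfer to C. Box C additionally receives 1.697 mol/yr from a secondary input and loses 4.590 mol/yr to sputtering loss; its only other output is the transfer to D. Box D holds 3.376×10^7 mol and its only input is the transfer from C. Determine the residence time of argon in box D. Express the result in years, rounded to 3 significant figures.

Box A: F(A→B) = (4.132 + 5.863) − 1.389 = 8.6060 mol/yr.
Box B: F(B→C) = (8.6060 + 2.796) − 3.747 = 7.6550 mol/yr.
Box C: F(C→D) = (7.6550 + 1.697) − 4.590 = 4.7620 mol/yr.
Box D throughput = its input = 4.7620 mol/yr; τ = 3.376×10^7 / 4.7620 = 7.089×10^6 yr.

7.09×10^6 yr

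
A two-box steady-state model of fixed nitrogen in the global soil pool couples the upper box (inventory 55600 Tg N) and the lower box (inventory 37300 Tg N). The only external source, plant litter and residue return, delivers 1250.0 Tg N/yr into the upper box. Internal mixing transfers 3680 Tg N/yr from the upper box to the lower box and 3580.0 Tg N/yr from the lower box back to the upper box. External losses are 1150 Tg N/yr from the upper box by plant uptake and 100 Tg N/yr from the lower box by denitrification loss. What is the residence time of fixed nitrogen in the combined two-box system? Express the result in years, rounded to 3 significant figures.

74.3 yr

Treat the two boxes together as one reservoir: the mixing fluxes between them are internal recycling, so τ = ΣM / Σ(external losses).
M_total = 55600 + 37300 = 92900 Tg N.
ΣF_external_out = 1150 + 100 = 1250.0 Tg N/yr.
τ = M_total / ΣF_ext = 92900 / 1250.0 = 74.32 yr.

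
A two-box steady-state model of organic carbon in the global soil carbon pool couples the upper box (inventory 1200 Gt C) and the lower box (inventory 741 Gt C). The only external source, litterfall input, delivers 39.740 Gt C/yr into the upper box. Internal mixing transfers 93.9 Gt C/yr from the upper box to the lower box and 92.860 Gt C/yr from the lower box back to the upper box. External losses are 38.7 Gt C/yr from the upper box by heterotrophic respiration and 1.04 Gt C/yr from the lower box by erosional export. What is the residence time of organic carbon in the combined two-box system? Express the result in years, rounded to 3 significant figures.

48.8 yr

For the system as a whole, the A↔B exchange is internal and contributes nothing to the throughput; only the external sinks remove mass.
M_total = 1200 + 741 = 1941.0 Gt C.
ΣF_external_out = 38.7 + 1.04 = 39.740 Gt C/yr.
τ = M_total / ΣF_ext = 1941.0 / 39.740 = 48.84 yr.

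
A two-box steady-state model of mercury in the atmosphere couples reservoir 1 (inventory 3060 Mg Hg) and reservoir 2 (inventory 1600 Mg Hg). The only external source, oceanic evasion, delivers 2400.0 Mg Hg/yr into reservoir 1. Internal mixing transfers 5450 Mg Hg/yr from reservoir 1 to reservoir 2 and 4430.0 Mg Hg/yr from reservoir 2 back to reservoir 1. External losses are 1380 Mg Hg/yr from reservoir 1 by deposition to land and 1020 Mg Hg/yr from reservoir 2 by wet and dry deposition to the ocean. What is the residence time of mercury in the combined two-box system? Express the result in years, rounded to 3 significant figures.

1.94 yr

For the system as a whole, the A↔B exchange is internal and contributes nothing to the throughput; only the external sinks remove mass.
M_total = 3060 + 1600 = 4660.0 Mg Hg.
ΣF_external_out = 1380 + 1020 = 2400.0 Mg Hg/yr.
τ = M_total / ΣF_ext = 4660.0 / 2400.0 = 1.942 yr.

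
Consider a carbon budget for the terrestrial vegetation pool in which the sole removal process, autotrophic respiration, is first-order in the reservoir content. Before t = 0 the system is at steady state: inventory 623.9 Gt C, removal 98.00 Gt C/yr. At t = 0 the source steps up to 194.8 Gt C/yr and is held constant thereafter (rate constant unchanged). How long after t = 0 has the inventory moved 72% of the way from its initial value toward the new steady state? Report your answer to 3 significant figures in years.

8.10 yr

τ = M₀/F₀ = 623.9/98.00 = 6.366 yr.
The remaining gap fraction is e^(−t/τ); 72% covered ⇒ e^(−t/τ) = 0.280.
t = −τ ln(0.280) = 6.366 × 1.273 = 8.104 yr.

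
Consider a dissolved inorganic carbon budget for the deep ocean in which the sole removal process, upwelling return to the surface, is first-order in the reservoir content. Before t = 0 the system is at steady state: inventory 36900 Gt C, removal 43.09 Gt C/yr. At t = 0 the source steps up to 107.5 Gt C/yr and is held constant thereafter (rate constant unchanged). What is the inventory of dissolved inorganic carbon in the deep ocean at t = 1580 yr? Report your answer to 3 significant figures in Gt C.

The sink rate constant is k = F₀/M₀ = 43.09/36900 = 0.001168 yr⁻¹.
Solving dM/dt = F₁ − kM with M(0) = M₀ gives M(t) = F₁/k + (M₀ − F₁/k)·e^(−kt).
F₁/k = 107.5/0.001168 = 92057 Gt C; kt = 0.001168 × 1580 = 1.845, e^(−kt) = 0.1580.
M(1580) = 92057 + (36900 − 92057) × 0.1580 = 92057 − 8716 = 83341 Gt C.

83300 Gt C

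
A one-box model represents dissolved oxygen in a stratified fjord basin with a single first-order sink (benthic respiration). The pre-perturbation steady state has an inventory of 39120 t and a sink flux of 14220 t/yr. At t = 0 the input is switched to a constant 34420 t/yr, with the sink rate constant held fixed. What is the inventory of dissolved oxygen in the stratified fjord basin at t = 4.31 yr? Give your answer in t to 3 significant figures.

83100 t

τ = M₀/F₀ = 39120/14220 = 2.751 yr; rate constant k = 1/τ.
New steady state M_∞ = F₁/k = F₁·τ = 34420 × 2.751 = 94691 t.
M(t) = M_∞ + (M₀ − M_∞)·e^(−t/τ); t/τ = 4.31/2.751 = 1.567, so e^(−t/τ) = 0.2087.
M(t) = 94691 − 55570 × 0.2087 = 83091 t.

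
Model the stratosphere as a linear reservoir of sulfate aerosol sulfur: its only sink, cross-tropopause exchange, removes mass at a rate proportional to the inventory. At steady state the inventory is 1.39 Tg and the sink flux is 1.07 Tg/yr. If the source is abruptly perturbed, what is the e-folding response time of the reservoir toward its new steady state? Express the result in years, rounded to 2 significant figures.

1.3 yr

For a linear reservoir the response time equals the residence time τ = M/F.
τ = 1.39 / 1.07 = 1.299 yr.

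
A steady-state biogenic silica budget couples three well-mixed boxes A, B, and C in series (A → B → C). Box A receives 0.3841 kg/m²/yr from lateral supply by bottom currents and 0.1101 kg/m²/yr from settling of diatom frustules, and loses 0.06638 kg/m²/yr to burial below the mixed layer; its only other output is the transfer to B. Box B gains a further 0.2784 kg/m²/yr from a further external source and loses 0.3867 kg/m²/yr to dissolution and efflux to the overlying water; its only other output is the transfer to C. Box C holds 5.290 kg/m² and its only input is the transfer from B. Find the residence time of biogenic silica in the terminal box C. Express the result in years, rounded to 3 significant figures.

16.6 yr

Box A: F(A→B) = (0.3841 + 0.1101) − 0.06638 = 0.42782 kg/m²/yr.
Box B: F(B→C) = (0.42782 + 0.2784) − 0.3867 = 0.31952 kg/m²/yr.
Box C throughput = its input = 0.31952 kg/m²/yr; τ = 5.290 / 0.31952 = 16.56 yr.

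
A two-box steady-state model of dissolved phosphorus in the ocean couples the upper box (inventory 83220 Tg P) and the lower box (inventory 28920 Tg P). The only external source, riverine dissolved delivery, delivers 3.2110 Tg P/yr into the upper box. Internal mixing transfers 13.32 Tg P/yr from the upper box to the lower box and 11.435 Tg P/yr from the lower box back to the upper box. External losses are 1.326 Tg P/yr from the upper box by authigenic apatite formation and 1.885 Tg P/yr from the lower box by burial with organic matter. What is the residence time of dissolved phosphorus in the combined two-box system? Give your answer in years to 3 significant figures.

Residence time in the combined system uses the total inventory and the total *external* removal — internal exchanges between the two boxes cancel.
M_total = 83220 + 28920 = 112140 Tg P.
ΣF_external_out = 1.326 + 1.885 = 3.2110 Tg P/yr.
τ = M_total / ΣF_ext = 112140 / 3.2110 = 34920 yr.

34900 yr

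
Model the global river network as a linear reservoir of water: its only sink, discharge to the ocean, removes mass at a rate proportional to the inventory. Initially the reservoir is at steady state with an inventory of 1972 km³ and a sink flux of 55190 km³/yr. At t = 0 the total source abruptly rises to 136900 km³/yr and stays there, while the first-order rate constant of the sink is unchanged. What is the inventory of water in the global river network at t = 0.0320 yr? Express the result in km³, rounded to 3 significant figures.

Residence time τ = M₀/F₀ = 0.03573 yr. The eventual steady state is M_∞ = M₀·(F₁/F₀) = 1972 × 136900/55190 = 4891.6 km³.
The anomaly ΔM(t) = M(t) − M_∞ decays as ΔM₀·e^(−t/τ) with ΔM₀ = 1972 − 4891.6 = −2920 km³.
At t = 0.0320 yr, e^(−t/τ) = e^(−0.8956) = 0.4084, so ΔM = −1192 km³ and M = 4891.6 − 1192 = 3699.3 km³.

3700 km³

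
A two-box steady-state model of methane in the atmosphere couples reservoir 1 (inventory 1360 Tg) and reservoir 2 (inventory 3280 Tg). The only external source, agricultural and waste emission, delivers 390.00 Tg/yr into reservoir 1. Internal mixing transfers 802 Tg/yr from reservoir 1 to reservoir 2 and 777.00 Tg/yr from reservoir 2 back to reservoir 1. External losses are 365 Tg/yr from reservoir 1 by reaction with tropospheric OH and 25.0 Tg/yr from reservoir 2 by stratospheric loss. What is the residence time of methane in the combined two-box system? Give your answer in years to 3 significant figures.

For the system as a whole, the A↔B exchange is internal and contributes nothing to the throughput; only the external sinks remove mass.
M_total = 1360 + 3280 = 4640.0 Tg.
ΣF_external_out = 365 + 25.0 = 390.00 Tg/yr.
τ = M_total / ΣF_ext = 4640.0 / 390.00 = 11.90 yr.

11.9 yr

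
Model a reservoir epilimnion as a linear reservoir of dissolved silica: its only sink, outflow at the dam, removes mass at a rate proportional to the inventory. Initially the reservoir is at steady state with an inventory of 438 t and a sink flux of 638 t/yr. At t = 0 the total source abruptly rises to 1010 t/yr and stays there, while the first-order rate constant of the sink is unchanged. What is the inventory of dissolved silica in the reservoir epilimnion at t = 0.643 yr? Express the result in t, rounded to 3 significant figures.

Residence time τ = M₀/F₀ = 0.6865 yr. The eventual steady state is M_∞ = M₀·(F₁/F₀) = 438 × 1010/638 = 693.39 t.
The anomaly ΔM(t) = M(t) − M_∞ decays as ΔM₀·e^(−t/τ) with ΔM₀ = 438 − 693.39 = −255.4 t.
At t = 0.643 yr, e^(−t/τ) = e^(−0.9366) = 0.3920, so ΔM = −100.1 t and M = 693.39 − 100.1 = 593.29 t.

593 t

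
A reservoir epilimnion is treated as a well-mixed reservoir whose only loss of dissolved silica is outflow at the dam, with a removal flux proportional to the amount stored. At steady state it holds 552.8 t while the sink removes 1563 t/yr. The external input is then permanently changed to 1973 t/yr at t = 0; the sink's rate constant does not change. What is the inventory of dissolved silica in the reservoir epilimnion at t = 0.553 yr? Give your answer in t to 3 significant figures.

667 t

The sink rate constant is k = F₀/M₀ = 1563/552.8 = 2.827 yr⁻¹.
Solving dM/dt = F₁ − kM with M(0) = M₀ gives M(t) = F₁/k + (M₀ − F₁/k)·e^(−kt).
F₁/k = 1973/2.827 = 697.81 t; kt = 2.827 × 0.553 = 1.564, e^(−kt) = 0.2094.
M(0.553) = 697.81 + (552.8 − 697.81) × 0.2094 = 697.81 − 30.36 = 667.45 t.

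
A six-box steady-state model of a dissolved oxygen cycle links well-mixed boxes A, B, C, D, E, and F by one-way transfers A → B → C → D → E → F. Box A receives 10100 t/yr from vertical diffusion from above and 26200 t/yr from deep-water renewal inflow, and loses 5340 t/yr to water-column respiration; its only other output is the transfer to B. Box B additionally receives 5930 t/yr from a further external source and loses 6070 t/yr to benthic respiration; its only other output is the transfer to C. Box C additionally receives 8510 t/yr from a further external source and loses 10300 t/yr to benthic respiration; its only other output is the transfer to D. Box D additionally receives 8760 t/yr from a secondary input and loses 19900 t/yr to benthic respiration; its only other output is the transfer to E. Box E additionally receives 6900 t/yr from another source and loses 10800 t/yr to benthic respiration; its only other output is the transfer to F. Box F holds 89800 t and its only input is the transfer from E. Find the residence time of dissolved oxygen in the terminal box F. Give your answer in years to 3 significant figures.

6.42 yr

Box A: F(A→B) = (10100 + 26200) − 5340 = 30960 t/yr.
Box B: F(B→C) = (30960 + 5930) − 6070 = 30820 t/yr.
Box C: F(C→D) = (30820 + 8510) − 10300 = 29030 t/yr.
Box D: F(D→E) = (29030 + 8760) − 19900 = 17890 t/yr.
Box E: F(E→F) = (17890 + 6900) − 10800 = 13990 t/yr.
Box F throughput = its input = 13990 t/yr; τ = 89800 / 13990 = 6.419 yr.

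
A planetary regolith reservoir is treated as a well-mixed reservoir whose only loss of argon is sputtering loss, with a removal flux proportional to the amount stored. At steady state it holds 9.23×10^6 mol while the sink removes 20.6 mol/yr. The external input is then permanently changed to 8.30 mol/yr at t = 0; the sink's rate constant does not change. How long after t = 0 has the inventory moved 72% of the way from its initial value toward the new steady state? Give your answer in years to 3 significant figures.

570000 yr

τ = M₀/F₀ = 9.23×10^6/20.6 = 448100 yr.
The remaining gap fraction is e^(−t/τ); 72% covered ⇒ e^(−t/τ) = 0.280.
t = −τ ln(0.280) = 448100 × 1.273 = 570400 yr.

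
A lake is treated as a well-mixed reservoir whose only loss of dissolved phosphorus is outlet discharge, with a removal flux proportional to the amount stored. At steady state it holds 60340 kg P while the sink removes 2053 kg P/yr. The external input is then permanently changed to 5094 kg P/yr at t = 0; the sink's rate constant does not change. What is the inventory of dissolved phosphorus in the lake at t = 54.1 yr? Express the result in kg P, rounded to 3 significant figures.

136000 kg P

Residence time τ = M₀/F₀ = 29.39 yr. The eventual steady state is M_∞ = M₀·(F₁/F₀) = 60340 × 5094/2053 = 149720 kg P.
The anomaly ΔM(t) = M(t) − M_∞ decays as ΔM₀·e^(−t/τ) with ΔM₀ = 60340 − 149720 = −89380 kg P.
At t = 54.1 yr, e^(−t/τ) = e^(−1.841) = 0.1587, so ΔM = −14190 kg P and M = 149720 − 14190 = 135530 kg P.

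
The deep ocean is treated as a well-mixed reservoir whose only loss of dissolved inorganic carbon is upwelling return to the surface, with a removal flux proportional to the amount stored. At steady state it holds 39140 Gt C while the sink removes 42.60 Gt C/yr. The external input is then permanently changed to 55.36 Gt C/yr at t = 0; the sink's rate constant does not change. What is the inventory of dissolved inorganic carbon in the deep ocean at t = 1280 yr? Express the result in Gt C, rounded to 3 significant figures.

48000 Gt C

The sink rate constant is k = F₀/M₀ = 42.60/39140 = 0.001088 yr⁻¹.
Solving dM/dt = F₁ − kM with M(0) = M₀ gives M(t) = F₁/k + (M₀ − F₁/k)·e^(−kt).
F₁/k = 55.36/0.001088 = 50864 Gt C; kt = 0.001088 × 1280 = 1.393, e^(−kt) = 0.2483.
M(1280) = 50864 + (39140 − 50864) × 0.2483 = 50864 − 2911 = 47953 Gt C.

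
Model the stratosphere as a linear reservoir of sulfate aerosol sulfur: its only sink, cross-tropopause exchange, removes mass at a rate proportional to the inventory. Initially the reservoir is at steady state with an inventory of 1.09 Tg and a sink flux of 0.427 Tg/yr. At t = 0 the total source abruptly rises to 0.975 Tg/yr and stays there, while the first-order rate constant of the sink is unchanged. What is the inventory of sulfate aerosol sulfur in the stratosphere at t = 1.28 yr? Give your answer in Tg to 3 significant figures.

1.64 Tg

Residence time τ = M₀/F₀ = 2.553 yr. The eventual steady state is M_∞ = M₀·(F₁/F₀) = 1.09 × 0.975/0.427 = 2.4889 Tg.
The anomaly ΔM(t) = M(t) − M_∞ decays as ΔM₀·e^(−t/τ) with ΔM₀ = 1.09 − 2.4889 = −1.399 Tg.
At t = 1.28 yr, e^(−t/τ) = e^(−0.5014) = 0.6057, so ΔM = −0.8472 Tg and M = 2.4889 − 0.8472 = 1.6416 Tg.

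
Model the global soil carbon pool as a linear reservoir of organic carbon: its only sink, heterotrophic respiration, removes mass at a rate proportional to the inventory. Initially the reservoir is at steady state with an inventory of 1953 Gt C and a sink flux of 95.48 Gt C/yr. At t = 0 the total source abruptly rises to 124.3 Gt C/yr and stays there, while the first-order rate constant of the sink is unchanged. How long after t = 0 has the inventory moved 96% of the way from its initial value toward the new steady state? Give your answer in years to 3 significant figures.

τ = M₀/F₀ = 1953/95.48 = 20.45 yr.
The remaining gap fraction is e^(−t/τ); 96% covered ⇒ e^(−t/τ) = 0.0400.
t = −τ ln(0.0400) = 20.45 × 3.219 = 65.84 yr.

65.8 yr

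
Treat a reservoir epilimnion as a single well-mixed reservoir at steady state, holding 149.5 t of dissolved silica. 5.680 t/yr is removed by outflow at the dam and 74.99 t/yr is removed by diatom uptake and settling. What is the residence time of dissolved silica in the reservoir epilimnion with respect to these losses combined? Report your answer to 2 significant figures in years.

Total removal = 5.680 + 74.99 = 80.670 t/yr.
τ = M / ΣF_out = 149.5 / 80.670 = 1.853 yr.

1.9 yr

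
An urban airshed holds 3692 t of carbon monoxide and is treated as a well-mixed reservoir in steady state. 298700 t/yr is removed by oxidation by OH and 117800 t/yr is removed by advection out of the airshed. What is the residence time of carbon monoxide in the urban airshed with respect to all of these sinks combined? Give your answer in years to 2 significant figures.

0.0089 yr

Total removal flux = 298700 + 117800 = 416500 t/yr.
τ = M / ΣF_out = 3692 / 416500 = 0.008864 yr.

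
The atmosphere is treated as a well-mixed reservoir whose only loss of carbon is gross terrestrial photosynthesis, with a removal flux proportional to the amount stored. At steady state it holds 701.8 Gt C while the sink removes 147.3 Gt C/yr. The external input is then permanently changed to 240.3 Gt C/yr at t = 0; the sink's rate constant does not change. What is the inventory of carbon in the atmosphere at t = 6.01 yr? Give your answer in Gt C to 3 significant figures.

1020 Gt C

The sink rate constant is k = F₀/M₀ = 147.3/701.8 = 0.2099 yr⁻¹.
Solving dM/dt = F₁ − kM with M(0) = M₀ gives M(t) = F₁/k + (M₀ − F₁/k)·e^(−kt).
F₁/k = 240.3/0.2099 = 1144.9 Gt C; kt = 0.2099 × 6.01 = 1.261, e^(−kt) = 0.2832.
M(6.01) = 1144.9 + (701.8 − 1144.9) × 0.2832 = 1144.9 − 125.5 = 1019.4 Gt C.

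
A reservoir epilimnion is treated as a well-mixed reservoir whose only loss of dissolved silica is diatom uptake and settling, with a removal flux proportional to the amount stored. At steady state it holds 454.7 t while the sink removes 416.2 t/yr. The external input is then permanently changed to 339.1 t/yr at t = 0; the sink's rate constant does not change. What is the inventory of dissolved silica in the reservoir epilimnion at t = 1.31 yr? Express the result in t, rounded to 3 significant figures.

τ = M₀/F₀ = 454.7/416.2 = 1.093 yr; rate constant k = 1/τ.
New steady state M_∞ = F₁/k = F₁·τ = 339.1 × 1.093 = 370.47 t.
M(t) = M_∞ + (M₀ − M_∞)·e^(−t/τ); t/τ = 1.31/1.093 = 1.199, so e^(−t/τ) = 0.3015.
M(t) = 370.47 + 84.23 × 0.3015 = 395.86 t.

396 t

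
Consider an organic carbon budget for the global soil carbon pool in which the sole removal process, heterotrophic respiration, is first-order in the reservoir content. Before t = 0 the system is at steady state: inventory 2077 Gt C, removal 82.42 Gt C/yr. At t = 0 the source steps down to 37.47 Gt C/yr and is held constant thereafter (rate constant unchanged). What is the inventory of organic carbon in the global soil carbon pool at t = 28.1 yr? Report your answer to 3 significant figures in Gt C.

Residence time τ = M₀/F₀ = 25.20 yr. The eventual steady state is M_∞ = M₀·(F₁/F₀) = 2077 × 37.47/82.42 = 944.25 Gt C.
The anomaly ΔM(t) = M(t) − M_∞ decays as ΔM₀·e^(−t/τ) with ΔM₀ = 2077 − 944.25 = 1133 Gt C.
At t = 28.1 yr, e^(−t/τ) = e^(−1.115) = 0.3279, so ΔM = 371.4 Gt C and M = 944.25 + 371.4 = 1315.7 Gt C.

1320 Gt C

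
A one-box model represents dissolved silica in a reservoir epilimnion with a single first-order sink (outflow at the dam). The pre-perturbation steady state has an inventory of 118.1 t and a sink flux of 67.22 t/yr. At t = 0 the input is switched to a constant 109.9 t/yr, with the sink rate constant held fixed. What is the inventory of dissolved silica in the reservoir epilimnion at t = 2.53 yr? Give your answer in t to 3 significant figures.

The sink rate constant is k = F₀/M₀ = 67.22/118.1 = 0.5692 yr⁻¹.
Solving dM/dt = F₁ − kM with M(0) = M₀ gives M(t) = F₁/k + (M₀ − F₁/k)·e^(−kt).
F₁/k = 109.9/0.5692 = 193.09 t; kt = 0.5692 × 2.53 = 1.440, e^(−kt) = 0.2369.
M(2.53) = 193.09 + (118.1 − 193.09) × 0.2369 = 193.09 − 17.77 = 175.32 t.

175 t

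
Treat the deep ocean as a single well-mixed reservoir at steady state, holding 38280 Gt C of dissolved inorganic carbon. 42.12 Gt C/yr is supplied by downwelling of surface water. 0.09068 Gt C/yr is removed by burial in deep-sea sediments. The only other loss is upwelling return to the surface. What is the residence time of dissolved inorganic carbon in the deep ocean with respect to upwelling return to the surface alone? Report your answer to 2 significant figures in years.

910 yr

At steady state ΣF_in = ΣF_out.
ΣF_in = 42.120 Gt C/yr.
Upwelling return to the surface flux = ΣF_in − (0.09068) = 42.120 − 0.09068 = 42.03 Gt C/yr.
τ = M / F = 38280 / 42.03 = 910.8 yr.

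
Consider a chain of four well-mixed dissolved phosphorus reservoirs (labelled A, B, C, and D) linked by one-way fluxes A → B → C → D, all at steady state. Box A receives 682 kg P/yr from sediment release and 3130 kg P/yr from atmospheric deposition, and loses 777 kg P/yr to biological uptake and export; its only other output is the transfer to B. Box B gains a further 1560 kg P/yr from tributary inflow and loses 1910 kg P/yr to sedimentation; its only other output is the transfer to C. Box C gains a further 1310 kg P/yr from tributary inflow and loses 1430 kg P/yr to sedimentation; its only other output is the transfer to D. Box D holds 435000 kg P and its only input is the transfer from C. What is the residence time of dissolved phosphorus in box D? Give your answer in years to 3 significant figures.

Box A: F(A→B) = (682 + 3130) − 777 = 3035.0 kg P/yr.
Box B: F(B→C) = (3035.0 + 1560) − 1910 = 2685.0 kg P/yr.
Box C: F(C→D) = (2685.0 + 1310) − 1430 = 2565.0 kg P/yr.
Box D throughput = its input = 2565.0 kg P/yr; τ = 435000 / 2565.0 = 169.6 yr.

170 yr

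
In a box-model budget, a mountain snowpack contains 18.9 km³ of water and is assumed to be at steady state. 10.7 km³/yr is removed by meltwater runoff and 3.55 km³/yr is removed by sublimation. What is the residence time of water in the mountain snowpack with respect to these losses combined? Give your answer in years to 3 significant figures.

1.33 yr

Total removal = 10.70 + 3.550 = 14.250 km³/yr.
τ = M / ΣF_out = 18.9 / 14.250 = 1.326 yr.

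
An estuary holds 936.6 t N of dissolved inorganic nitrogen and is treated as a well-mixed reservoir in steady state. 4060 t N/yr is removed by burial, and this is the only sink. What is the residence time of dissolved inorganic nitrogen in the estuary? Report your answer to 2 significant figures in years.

0.23 yr

τ = M / F = 936.6 / 4060 = 0.2307 yr.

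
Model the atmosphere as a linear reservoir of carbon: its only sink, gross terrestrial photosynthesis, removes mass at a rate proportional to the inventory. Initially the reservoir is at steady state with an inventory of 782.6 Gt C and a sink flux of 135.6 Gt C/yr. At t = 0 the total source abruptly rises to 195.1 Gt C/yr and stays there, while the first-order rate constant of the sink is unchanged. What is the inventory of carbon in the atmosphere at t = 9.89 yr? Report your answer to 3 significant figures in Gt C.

1060 Gt C

τ = M₀/F₀ = 782.6/135.6 = 5.771 yr; rate constant k = 1/τ.
New steady state M_∞ = F₁/k = F₁·τ = 195.1 × 5.771 = 1126.0 Gt C.
M(t) = M_∞ + (M₀ − M_∞)·e^(−t/τ); t/τ = 9.89/5.771 = 1.714, so e^(−t/τ) = 0.1802.
M(t) = 1126.0 − 343.4 × 0.1802 = 1064.1 Gt C.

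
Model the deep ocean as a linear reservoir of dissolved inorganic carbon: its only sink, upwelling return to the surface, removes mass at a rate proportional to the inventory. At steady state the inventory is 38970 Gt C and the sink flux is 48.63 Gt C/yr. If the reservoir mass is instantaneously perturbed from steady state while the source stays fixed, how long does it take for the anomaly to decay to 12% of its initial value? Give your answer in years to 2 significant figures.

For a linear reservoir the anomaly decays as exp(−t/τ) with τ = M/F = 38970/48.63 = 801.4 yr.
exp(−t/τ) = 0.12 ⇒ t = −τ ln(0.12) = 801.4 × 2.120 = 1699 yr.

1700 yr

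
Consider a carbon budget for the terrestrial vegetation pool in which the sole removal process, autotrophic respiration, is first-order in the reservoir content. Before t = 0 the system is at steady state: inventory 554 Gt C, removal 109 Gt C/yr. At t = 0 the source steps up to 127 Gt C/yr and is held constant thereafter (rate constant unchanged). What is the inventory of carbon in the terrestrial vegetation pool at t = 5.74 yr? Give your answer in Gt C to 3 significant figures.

616 Gt C

The sink rate constant is k = F₀/M₀ = 109/554 = 0.1968 yr⁻¹.
Solving dM/dt = F₁ − kM with M(0) = M₀ gives M(t) = F₁/k + (M₀ − F₁/k)·e^(−kt).
F₁/k = 127/0.1968 = 645.49 Gt C; kt = 0.1968 × 5.74 = 1.129, e^(−kt) = 0.3232.
M(5.74) = 645.49 + (554 − 645.49) × 0.3232 = 645.49 − 29.57 = 615.91 Gt C.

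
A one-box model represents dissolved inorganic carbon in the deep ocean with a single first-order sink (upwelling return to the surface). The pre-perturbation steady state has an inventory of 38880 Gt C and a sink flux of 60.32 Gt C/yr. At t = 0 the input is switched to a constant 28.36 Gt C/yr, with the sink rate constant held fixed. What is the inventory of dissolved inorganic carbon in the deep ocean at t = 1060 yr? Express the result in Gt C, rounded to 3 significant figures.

The sink rate constant is k = F₀/M₀ = 60.32/38880 = 0.001551 yr⁻¹.
Solving dM/dt = F₁ − kM with M(0) = M₀ gives M(t) = F₁/k + (M₀ − F₁/k)·e^(−kt).
F₁/k = 28.36/0.001551 = 18280 Gt C; kt = 0.001551 × 1060 = 1.645, e^(−kt) = 0.1931.
M(1060) = 18280 + (38880 − 18280) × 0.1931 = 18280 + 3978 = 22258 Gt C.

22300 Gt C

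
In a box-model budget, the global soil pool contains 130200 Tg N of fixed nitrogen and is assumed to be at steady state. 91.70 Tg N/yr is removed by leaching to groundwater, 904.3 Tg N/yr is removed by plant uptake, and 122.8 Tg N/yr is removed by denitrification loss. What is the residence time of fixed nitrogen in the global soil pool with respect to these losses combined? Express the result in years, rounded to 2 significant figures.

120 yr

Total removal = 91.70 + 904.3 + 122.8 = 1118.8 Tg N/yr.
τ = M / ΣF_out = 130200 / 1118.8 = 116.4 yr.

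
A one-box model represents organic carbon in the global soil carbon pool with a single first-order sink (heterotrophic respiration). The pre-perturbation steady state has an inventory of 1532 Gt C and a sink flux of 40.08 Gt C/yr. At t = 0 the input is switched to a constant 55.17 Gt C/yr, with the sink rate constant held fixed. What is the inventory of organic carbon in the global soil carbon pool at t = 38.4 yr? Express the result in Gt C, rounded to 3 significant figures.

τ = M₀/F₀ = 1532/40.08 = 38.22 yr; rate constant k = 1/τ.
New steady state M_∞ = F₁/k = F₁·τ = 55.17 × 38.22 = 2108.8 Gt C.
M(t) = M_∞ + (M₀ − M_∞)·e^(−t/τ); t/τ = 38.4/38.22 = 1.005, so e^(−t/τ) = 0.3662.
M(t) = 2108.8 − 576.8 × 0.3662 = 1897.6 Gt C.

1900 Gt C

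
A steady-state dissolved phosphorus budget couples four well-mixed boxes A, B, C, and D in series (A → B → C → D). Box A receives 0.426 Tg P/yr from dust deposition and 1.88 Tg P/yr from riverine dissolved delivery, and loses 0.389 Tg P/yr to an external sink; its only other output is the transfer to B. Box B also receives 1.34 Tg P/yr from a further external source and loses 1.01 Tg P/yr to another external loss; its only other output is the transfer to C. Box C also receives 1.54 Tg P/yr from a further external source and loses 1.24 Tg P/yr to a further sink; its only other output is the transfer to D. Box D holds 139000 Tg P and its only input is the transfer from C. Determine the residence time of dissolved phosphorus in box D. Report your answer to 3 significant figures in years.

Box A: F(A→B) = (0.426 + 1.88) − 0.389 = 1.9170 Tg P/yr.
Box B: F(B→C) = (1.9170 + 1.34) − 1.01 = 2.2470 Tg P/yr.
Box C: F(C→D) = (2.2470 + 1.54) − 1.24 = 2.5470 Tg P/yr.
Box D throughput = its input = 2.5470 Tg P/yr; τ = 139000 / 2.5470 = 54570 yr.

54600 yr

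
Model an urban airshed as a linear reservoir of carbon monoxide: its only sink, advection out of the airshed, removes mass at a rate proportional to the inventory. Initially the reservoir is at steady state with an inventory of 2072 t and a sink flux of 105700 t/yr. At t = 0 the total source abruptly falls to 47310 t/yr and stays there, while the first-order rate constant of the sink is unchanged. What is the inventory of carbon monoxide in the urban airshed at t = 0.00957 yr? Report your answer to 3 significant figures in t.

Residence time τ = M₀/F₀ = 0.01960 yr. The eventual steady state is M_∞ = M₀·(F₁/F₀) = 2072 × 47310/105700 = 927.40 t.
The anomaly ΔM(t) = M(t) − M_∞ decays as ΔM₀·e^(−t/τ) with ΔM₀ = 2072 − 927.40 = 1145 t.
At t = 0.00957 yr, e^(−t/τ) = e^(−0.4882) = 0.6137, so ΔM = 702.5 t and M = 927.40 + 702.5 = 1629.9 t.

1630 t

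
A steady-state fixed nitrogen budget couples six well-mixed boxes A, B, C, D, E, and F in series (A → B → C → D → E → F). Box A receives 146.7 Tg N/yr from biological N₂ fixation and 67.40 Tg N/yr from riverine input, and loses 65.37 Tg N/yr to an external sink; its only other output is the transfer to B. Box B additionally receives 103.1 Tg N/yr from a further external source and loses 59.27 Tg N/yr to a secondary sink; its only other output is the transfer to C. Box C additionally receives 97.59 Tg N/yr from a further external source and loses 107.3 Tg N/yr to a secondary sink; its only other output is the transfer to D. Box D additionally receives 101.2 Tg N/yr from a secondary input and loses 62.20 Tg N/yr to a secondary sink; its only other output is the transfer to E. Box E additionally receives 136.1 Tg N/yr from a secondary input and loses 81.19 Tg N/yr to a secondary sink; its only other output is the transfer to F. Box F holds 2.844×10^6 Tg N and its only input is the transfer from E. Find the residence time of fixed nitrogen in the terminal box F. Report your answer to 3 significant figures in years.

10300 yr

Box A: F(A→B) = (146.7 + 67.40) − 65.37 = 148.73 Tg N/yr.
Box B: F(B→C) = (148.73 + 103.1) − 59.27 = 192.56 Tg N/yr.
Box C: F(C→D) = (192.56 + 97.59) − 107.3 = 182.85 Tg N/yr.
Box D: F(D→E) = (182.85 + 101.2) − 62.20 = 221.85 Tg N/yr.
Box E: F(E→F) = (221.85 + 136.1) − 81.19 = 276.76 Tg N/yr.
Box F throughput = its input = 276.76 Tg N/yr; τ = 2.844×10^6 / 276.76 = 10280 yr.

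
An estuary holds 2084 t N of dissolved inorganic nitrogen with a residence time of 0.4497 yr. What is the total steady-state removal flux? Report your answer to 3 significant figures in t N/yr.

4630 t N/yr

F = M / τ = 2084 / 0.4497 = 4634 t N/yr.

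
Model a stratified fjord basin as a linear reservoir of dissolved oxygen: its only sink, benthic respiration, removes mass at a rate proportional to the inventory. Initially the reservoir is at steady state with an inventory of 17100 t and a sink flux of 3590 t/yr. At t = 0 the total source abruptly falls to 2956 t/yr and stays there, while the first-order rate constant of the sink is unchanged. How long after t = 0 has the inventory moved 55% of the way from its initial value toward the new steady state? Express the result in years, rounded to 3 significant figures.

3.80 yr

τ = M₀/F₀ = 17100/3590 = 4.763 yr.
The remaining gap fraction is e^(−t/τ); 55% covered ⇒ e^(−t/τ) = 0.450.
t = −τ ln(0.450) = 4.763 × 0.7985 = 3.803 yr.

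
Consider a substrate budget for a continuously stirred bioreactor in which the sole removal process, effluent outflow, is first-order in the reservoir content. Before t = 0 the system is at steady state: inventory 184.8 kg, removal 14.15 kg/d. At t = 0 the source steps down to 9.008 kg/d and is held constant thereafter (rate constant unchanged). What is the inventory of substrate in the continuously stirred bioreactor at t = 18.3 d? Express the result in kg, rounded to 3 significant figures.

134 kg

τ = M₀/F₀ = 184.8/14.15 = 13.06 d; rate constant k = 1/τ.
New steady state M_∞ = F₁/k = F₁·τ = 9.008 × 13.06 = 117.65 kg.
M(t) = M_∞ + (M₀ − M_∞)·e^(−t/τ); t/τ = 18.3/13.06 = 1.401, so e^(−t/τ) = 0.2463.
M(t) = 117.65 + 67.15 × 0.2463 = 134.19 kg.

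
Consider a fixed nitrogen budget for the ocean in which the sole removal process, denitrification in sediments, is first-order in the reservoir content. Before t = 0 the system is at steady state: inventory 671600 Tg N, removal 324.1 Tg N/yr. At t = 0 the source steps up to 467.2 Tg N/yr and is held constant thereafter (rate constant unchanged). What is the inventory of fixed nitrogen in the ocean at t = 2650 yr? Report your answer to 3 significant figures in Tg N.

τ = M₀/F₀ = 671600/324.1 = 2072 yr; rate constant k = 1/τ.
New steady state M_∞ = F₁/k = F₁·τ = 467.2 × 2072 = 968130 Tg N.
M(t) = M_∞ + (M₀ − M_∞)·e^(−t/τ); t/τ = 2650/2072 = 1.279, so e^(−t/τ) = 0.2784.
M(t) = 968130 − 296500 × 0.2784 = 885590 Tg N.

886000 Tg N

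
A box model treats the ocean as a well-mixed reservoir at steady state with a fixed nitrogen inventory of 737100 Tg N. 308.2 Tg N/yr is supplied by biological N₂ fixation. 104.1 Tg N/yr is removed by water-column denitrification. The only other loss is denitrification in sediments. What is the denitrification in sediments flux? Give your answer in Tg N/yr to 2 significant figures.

At steady state ΣF_in = ΣF_out.
ΣF_in = 308.20 Tg N/yr.
Denitrification in sediments flux = ΣF_in − (104.1) = 308.20 − 104.1 = 204.1 Tg N/yr.

200 Tg N/yr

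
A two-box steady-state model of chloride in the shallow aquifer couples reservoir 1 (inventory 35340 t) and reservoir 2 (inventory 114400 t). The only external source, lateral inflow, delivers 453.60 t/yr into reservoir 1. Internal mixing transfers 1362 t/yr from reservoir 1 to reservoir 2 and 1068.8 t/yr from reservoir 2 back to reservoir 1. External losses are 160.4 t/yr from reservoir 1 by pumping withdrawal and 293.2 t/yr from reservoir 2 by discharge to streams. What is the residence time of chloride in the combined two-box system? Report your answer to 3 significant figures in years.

330 yr

Residence time in the combined system uses the total inventory and the total *external* removal — internal exchanges between the two boxes cancel.
M_total = 35340 + 114400 = 149740 t.
ΣF_external_out = 160.4 + 293.2 = 453.60 t/yr.
τ = M_total / ΣF_ext = 149740 / 453.60 = 330.1 yr.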